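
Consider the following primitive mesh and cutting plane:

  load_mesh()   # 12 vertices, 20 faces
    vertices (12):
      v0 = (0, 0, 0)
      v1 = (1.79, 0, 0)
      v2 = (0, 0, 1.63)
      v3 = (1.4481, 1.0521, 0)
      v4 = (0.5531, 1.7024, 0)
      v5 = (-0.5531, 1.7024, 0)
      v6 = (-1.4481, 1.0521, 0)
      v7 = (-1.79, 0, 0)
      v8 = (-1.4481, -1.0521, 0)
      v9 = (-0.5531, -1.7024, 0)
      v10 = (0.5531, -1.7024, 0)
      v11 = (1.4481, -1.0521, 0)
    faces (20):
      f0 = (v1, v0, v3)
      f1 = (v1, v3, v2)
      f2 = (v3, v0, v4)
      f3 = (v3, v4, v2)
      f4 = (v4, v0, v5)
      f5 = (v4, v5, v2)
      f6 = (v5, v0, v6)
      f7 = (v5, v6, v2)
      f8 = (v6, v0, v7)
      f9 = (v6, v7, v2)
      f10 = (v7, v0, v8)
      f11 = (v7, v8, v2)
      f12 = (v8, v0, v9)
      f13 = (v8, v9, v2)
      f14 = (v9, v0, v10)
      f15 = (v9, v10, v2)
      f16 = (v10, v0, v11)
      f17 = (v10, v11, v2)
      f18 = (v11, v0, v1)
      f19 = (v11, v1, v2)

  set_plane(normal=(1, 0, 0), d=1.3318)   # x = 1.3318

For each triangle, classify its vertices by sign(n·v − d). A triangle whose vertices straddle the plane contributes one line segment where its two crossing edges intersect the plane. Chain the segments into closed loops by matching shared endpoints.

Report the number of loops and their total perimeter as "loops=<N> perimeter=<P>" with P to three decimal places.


Straddling triangles (8 of 20):
  (v1,v0,v3) [+-+] → (1.3318, 0, 0)–(1.3318, 0.967604, 0)  len=0.9676
  (v1,v3,v2) [++-] → (1.3318, 0.967604, 0.130909)–(1.3318, 0, 0.417244)  len=1.0091
  (v3,v0,v4) [+--] → (1.3318, 0.967604, 0)–(1.3318, 1.1366, 0)  len=0.1690
  (v3,v4,v2) [+--] → (1.3318, 1.1366, 0)–(1.3318, 0.967604, 0.130909)  len=0.2138
  (v10,v0,v11) [--+] → (1.3318, -0.967604, 0)–(1.3318, -1.1366, 0)  len=0.1690
  (v10,v11,v2) [-+-] → (1.3318, -1.1366, 0)–(1.3318, -0.967604, 0.130909)  len=0.2138
  (v11,v0,v1) [+-+] → (1.3318, -0.967604, 0)–(1.3318, 0, 0)  len=0.9676
  (v11,v1,v2) [++-] → (1.3318, 0, 0.417244)–(1.3318, -0.967604, 0.130909)  len=1.0091

Chained into 1 loop(s):
  loop 1: 8 segments, perimeter = 4.7189
Total perimeter = 4.719

loops=1 perimeter=4.719


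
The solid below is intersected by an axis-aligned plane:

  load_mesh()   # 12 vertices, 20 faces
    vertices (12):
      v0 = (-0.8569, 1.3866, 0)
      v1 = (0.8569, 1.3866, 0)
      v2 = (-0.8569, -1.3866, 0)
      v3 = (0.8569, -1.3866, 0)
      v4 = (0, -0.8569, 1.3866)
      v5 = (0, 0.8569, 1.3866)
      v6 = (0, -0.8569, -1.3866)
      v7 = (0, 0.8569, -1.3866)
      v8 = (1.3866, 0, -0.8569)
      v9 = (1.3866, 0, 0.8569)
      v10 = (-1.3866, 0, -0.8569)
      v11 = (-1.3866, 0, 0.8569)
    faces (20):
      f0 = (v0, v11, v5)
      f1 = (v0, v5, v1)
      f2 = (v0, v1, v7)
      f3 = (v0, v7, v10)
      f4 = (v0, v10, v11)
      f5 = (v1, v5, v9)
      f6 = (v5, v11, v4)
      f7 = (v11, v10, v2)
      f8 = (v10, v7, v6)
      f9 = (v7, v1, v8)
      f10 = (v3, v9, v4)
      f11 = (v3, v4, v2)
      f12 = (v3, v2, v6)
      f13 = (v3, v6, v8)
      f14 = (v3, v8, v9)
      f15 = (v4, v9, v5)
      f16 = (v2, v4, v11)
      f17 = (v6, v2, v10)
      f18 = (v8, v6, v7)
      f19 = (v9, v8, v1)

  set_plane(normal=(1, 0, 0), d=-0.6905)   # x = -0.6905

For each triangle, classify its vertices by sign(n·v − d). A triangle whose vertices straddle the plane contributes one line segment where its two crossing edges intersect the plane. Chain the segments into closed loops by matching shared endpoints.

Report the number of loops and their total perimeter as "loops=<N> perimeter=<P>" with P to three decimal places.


loops=1 perimeter=7.702

Straddling triangles (10 of 20):
  (v0,v11,v5) [--+] → (-0.6905, 0.43018, 1.12282)–(-0.6905, 1.28374, 0.269262)  len=1.2071
  (v0,v5,v1) [-++] → (-0.6905, 1.28374, 0.269262)–(-0.6905, 1.3866, 0)  len=0.2882
  (v0,v1,v7) [-++] → (-0.6905, 1.3866, 0)–(-0.6905, 1.28374, -0.269262)  len=0.2882
  (v0,v7,v10) [-+-] → (-0.6905, 1.28374, -0.269262)–(-0.6905, 0.43018, -1.12282)  len=1.2071
  (v5,v11,v4) [+-+] → (-0.6905, 0.43018, 1.12282)–(-0.6905, -0.43018, 1.12282)  len=0.8604
  (v10,v7,v6) [-++] → (-0.6905, 0.43018, -1.12282)–(-0.6905, -0.43018, -1.12282)  len=0.8604
  (v3,v4,v2) [++-] → (-0.6905, -1.28374, 0.269262)–(-0.6905, -1.3866, 0)  len=0.2882
  (v3,v2,v6) [+-+] → (-0.6905, -1.3866, 0)–(-0.6905, -1.28374, -0.269262)  len=0.2882
  (v2,v4,v11) [-+-] → (-0.6905, -1.28374, 0.269262)–(-0.6905, -0.43018, 1.12282)  len=1.2071
  (v6,v2,v10) [+--] → (-0.6905, -1.28374, -0.269262)–(-0.6905, -0.43018, -1.12282)  len=1.2071

Chained into 1 loop(s):
  loop 1: 10 segments, perimeter = 7.7021
Total perimeter = 7.702


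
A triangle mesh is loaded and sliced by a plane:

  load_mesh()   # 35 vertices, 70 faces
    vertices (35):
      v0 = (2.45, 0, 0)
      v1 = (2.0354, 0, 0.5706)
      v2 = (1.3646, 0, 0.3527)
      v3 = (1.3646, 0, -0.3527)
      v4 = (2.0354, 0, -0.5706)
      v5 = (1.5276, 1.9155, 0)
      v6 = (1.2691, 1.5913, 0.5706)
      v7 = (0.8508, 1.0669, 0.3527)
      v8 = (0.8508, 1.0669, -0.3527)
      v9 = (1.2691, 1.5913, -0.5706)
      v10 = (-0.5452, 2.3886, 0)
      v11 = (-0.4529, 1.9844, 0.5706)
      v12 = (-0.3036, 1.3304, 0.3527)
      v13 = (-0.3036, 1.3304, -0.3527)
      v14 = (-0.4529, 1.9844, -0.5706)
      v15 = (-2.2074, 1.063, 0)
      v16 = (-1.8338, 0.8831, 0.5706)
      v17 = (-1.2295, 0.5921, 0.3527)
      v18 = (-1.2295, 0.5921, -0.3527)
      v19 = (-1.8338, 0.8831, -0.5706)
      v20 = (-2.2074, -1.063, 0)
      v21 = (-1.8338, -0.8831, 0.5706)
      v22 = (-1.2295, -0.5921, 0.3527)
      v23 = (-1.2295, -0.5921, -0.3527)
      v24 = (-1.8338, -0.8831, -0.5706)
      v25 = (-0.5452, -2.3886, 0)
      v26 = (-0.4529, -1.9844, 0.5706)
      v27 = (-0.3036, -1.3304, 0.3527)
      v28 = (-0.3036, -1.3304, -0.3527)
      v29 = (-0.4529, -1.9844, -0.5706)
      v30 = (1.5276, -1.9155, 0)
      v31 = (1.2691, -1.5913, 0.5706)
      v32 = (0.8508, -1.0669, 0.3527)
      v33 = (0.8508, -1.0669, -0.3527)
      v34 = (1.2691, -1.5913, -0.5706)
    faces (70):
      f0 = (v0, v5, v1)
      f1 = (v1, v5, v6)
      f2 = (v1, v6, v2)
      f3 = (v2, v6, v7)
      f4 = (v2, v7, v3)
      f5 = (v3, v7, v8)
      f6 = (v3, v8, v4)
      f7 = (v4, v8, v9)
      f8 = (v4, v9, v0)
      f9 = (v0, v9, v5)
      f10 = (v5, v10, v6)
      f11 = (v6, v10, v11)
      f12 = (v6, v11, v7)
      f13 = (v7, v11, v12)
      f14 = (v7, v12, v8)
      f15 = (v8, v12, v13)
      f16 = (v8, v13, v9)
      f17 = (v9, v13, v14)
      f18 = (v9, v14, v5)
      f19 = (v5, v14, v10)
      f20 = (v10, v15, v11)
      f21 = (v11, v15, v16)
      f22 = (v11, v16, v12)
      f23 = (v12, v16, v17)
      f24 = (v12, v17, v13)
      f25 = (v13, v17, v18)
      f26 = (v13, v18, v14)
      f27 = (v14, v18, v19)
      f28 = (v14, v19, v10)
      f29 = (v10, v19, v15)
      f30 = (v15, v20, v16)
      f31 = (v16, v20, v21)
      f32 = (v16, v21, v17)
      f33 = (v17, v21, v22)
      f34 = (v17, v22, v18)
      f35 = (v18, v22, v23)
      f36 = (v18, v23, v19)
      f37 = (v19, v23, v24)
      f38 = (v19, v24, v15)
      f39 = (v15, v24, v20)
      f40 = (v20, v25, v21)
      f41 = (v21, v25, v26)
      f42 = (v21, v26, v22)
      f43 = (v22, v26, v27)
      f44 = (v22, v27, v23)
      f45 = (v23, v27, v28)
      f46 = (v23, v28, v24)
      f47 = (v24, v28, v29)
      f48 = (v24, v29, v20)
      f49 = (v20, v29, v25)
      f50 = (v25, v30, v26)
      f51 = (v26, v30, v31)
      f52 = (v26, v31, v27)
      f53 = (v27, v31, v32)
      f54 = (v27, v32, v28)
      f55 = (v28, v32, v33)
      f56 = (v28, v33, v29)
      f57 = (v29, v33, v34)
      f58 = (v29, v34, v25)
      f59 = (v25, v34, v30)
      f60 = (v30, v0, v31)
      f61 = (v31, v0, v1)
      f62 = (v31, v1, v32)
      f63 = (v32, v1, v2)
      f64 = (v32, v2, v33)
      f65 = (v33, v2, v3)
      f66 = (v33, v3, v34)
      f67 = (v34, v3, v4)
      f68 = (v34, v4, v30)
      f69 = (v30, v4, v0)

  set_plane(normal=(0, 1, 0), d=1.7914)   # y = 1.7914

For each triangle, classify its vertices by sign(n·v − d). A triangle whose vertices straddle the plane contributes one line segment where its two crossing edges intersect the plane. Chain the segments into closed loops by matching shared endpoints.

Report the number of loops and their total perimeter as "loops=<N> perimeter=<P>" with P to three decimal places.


loops=1 perimeter=6.578

Straddling triangles (16 of 70):
  (v0,v5,v1) [-+-] → (1.58736, 1.7914, 0)–(1.5605, 1.7914, 0.0369676)  len=0.0457
  (v1,v5,v6) [-+-] → (1.5605, 1.7914, 0.0369676)–(1.42865, 1.7914, 0.218419)  len=0.2243
  (v0,v9,v5) [--+] → (1.42865, 1.7914, -0.218419)–(1.58736, 1.7914, 0)  len=0.2700
  (v5,v10,v6) [++-] → (0.813761, 1.7914, 0.427395)–(1.42865, 1.7914, 0.218419)  len=0.6494
  (v6,v10,v11) [-++] → (0.813761, 1.7914, 0.427395)–(0.392549, 1.7914, 0.5706)  len=0.4449
  (v6,v11,v7) [-+-] → (0.392549, 1.7914, 0.5706)–(-0.178661, 1.7914, 0.524764)  len=0.5730
  (v7,v11,v12) [-+-] → (-0.178661, 1.7914, 0.524764)–(-0.408841, 1.7914, 0.506296)  len=0.2309
  (v9,v13,v14) [--+] → (-0.408841, 1.7914, -0.506296)–(0.392549, 1.7914, -0.5706)  len=0.8040
  (v9,v14,v5) [-++] → (0.392549, 1.7914, -0.5706)–(1.42865, 1.7914, -0.218419)  len=1.0943
  (v10,v15,v11) [+-+] → (-1.29404, 1.7914, 0)–(-0.820404, 1.7914, 0.45108)  len=0.6541
  (v11,v15,v16) [+--] → (-0.820404, 1.7914, 0.45108)–(-0.694899, 1.7914, 0.5706)  len=0.1733
  (v11,v16,v12) [+--] → (-0.694899, 1.7914, 0.5706)–(-0.408841, 1.7914, 0.506296)  len=0.2932
  (v13,v18,v14) [--+] → (-0.560552, 1.7914, -0.540395)–(-0.408841, 1.7914, -0.506296)  len=0.1555
  (v14,v18,v19) [+--] → (-0.560552, 1.7914, -0.540395)–(-0.694899, 1.7914, -0.5706)  len=0.1377
  (v14,v19,v10) [+-+] → (-0.694899, 1.7914, -0.5706)–(-1.05636, 1.7914, -0.226345)  len=0.4992
  (v10,v19,v15) [+--] → (-1.05636, 1.7914, -0.226345)–(-1.29404, 1.7914, 0)  len=0.3282

Chained into 1 loop(s):
  loop 1: 16 segments, perimeter = 6.5777
Total perimeter = 6.578


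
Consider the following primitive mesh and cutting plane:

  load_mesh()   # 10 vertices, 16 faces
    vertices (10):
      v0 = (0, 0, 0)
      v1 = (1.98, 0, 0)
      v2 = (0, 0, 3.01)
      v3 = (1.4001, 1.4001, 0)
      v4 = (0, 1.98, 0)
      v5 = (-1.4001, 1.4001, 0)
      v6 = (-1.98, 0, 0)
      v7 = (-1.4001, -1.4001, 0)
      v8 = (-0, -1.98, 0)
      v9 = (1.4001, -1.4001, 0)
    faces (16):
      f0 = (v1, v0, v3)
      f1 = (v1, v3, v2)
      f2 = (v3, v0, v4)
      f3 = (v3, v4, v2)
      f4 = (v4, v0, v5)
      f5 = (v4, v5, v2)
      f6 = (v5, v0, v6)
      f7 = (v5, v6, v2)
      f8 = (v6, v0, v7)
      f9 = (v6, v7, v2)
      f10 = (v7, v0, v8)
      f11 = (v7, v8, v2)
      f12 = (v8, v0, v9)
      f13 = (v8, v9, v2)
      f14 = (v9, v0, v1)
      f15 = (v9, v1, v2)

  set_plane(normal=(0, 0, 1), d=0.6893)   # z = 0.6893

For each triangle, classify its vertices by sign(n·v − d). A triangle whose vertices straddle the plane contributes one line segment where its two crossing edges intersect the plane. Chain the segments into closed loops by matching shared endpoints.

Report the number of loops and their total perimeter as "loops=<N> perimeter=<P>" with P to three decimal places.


Straddling triangles (8 of 16):
  (v1,v3,v2) [--+] → (1.07947, 1.07947, 0.6893)–(1.52657, 0, 0.6893)  len=1.1684
  (v3,v4,v2) [--+] → (0, 1.52657, 0.6893)–(1.07947, 1.07947, 0.6893)  len=1.1684
  (v4,v5,v2) [--+] → (-1.07947, 1.07947, 0.6893)–(0, 1.52657, 0.6893)  len=1.1684
  (v5,v6,v2) [--+] → (-1.52657, 0, 0.6893)–(-1.07947, 1.07947, 0.6893)  len=1.1684
  (v6,v7,v2) [--+] → (-1.07947, -1.07947, 0.6893)–(-1.52657, 0, 0.6893)  len=1.1684
  (v7,v8,v2) [--+] → (0, -1.52657, 0.6893)–(-1.07947, -1.07947, 0.6893)  len=1.1684
  (v8,v9,v2) [--+] → (1.07947, -1.07947, 0.6893)–(0, -1.52657, 0.6893)  len=1.1684
  (v9,v1,v2) [--+] → (1.52657, 0, 0.6893)–(1.07947, -1.07947, 0.6893)  len=1.1684

Chained into 1 loop(s):
  loop 1: 8 segments, perimeter = 9.3472
Total perimeter = 9.347

loops=1 perimeter=9.347


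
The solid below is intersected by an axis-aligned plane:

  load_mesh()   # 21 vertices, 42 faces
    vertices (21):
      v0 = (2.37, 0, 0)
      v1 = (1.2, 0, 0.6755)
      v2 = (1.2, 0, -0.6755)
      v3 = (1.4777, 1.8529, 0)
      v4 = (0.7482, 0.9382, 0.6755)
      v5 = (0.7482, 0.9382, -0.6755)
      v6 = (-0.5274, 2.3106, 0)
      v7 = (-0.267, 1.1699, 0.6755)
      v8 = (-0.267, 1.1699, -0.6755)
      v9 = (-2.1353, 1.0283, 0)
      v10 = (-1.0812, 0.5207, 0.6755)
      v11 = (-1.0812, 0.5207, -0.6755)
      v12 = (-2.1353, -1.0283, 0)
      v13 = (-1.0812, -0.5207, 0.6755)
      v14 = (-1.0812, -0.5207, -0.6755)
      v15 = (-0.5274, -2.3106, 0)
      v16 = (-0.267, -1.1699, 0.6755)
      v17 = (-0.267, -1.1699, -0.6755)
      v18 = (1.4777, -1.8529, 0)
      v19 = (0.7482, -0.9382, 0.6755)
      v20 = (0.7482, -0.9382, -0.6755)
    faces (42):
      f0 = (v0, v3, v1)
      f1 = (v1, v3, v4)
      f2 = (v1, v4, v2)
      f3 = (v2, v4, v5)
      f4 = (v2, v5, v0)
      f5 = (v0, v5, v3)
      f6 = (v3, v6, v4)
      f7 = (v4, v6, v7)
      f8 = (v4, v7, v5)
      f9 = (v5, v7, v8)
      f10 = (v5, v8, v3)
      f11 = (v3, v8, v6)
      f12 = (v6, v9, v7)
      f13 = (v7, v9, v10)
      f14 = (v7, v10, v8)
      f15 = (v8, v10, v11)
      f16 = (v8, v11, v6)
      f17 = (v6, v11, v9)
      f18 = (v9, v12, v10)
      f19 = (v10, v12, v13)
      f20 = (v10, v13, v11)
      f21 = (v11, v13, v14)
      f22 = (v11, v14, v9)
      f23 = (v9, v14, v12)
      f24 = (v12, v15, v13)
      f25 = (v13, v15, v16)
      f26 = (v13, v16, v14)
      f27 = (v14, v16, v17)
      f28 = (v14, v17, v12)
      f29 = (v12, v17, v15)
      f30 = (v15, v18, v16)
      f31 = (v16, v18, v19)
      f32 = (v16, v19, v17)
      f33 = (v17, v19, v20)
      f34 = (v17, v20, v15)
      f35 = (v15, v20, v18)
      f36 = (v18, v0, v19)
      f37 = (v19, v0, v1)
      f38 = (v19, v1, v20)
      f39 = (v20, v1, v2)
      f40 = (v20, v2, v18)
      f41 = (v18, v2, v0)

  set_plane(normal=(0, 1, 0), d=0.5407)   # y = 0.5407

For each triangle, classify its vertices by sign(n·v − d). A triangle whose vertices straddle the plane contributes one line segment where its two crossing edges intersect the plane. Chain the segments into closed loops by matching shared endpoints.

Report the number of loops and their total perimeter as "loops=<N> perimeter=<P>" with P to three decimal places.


loops=2 perimeter=7.953

Straddling triangles (14 of 42):
  (v0,v3,v1) [-+-] → (2.10962, 0.5407, 0)–(1.28104, 0.5407, 0.47838)  len=0.9568
  (v1,v3,v4) [-++] → (1.28104, 0.5407, 0.47838)–(0.93962, 0.5407, 0.6755)  len=0.3942
  (v1,v4,v2) [-+-] → (0.93962, 0.5407, 0.6755)–(0.93962, 0.5407, 0.103103)  len=0.5724
  (v2,v4,v5) [-++] → (0.93962, 0.5407, 0.103103)–(0.93962, 0.5407, -0.6755)  len=0.7786
  (v2,v5,v0) [-+-] → (0.93962, 0.5407, -0.6755)–(1.43533, 0.5407, -0.389302)  len=0.5724
  (v0,v5,v3) [-++] → (1.43533, 0.5407, -0.389302)–(2.10962, 0.5407, 0)  len=0.7786
  (v7,v9,v10) [++-] → (-1.12273, 0.5407, 0.648885)–(-1.05612, 0.5407, 0.6755)  len=0.0717
  (v7,v10,v8) [+-+] → (-1.05612, 0.5407, 0.6755)–(-1.05612, 0.5407, 0.63388)  len=0.0416
  (v8,v10,v11) [+--] → (-1.05612, 0.5407, 0.63388)–(-1.05612, 0.5407, -0.6755)  len=1.3094
  (v8,v11,v6) [+-+] → (-1.05612, 0.5407, -0.6755)–(-1.07501, 0.5407, -0.667952)  len=0.0203
  (v6,v11,v9) [+-+] → (-1.07501, 0.5407, -0.667952)–(-1.12273, 0.5407, -0.648885)  len=0.0514
  (v9,v12,v10) [+--] → (-2.1353, 0.5407, 0)–(-1.12273, 0.5407, 0.648885)  len=1.2026
  (v11,v14,v9) [--+] → (-1.80349, 0.5407, -0.212636)–(-1.12273, 0.5407, -0.648885)  len=0.8085
  (v9,v14,v12) [+--] → (-1.80349, 0.5407, -0.212636)–(-2.1353, 0.5407, 0)  len=0.3941

Chained into 2 loop(s):
  loop 1: 6 segments, perimeter = 4.0530
  loop 2: 8 segments, perimeter = 3.8998
Total perimeter = 7.953


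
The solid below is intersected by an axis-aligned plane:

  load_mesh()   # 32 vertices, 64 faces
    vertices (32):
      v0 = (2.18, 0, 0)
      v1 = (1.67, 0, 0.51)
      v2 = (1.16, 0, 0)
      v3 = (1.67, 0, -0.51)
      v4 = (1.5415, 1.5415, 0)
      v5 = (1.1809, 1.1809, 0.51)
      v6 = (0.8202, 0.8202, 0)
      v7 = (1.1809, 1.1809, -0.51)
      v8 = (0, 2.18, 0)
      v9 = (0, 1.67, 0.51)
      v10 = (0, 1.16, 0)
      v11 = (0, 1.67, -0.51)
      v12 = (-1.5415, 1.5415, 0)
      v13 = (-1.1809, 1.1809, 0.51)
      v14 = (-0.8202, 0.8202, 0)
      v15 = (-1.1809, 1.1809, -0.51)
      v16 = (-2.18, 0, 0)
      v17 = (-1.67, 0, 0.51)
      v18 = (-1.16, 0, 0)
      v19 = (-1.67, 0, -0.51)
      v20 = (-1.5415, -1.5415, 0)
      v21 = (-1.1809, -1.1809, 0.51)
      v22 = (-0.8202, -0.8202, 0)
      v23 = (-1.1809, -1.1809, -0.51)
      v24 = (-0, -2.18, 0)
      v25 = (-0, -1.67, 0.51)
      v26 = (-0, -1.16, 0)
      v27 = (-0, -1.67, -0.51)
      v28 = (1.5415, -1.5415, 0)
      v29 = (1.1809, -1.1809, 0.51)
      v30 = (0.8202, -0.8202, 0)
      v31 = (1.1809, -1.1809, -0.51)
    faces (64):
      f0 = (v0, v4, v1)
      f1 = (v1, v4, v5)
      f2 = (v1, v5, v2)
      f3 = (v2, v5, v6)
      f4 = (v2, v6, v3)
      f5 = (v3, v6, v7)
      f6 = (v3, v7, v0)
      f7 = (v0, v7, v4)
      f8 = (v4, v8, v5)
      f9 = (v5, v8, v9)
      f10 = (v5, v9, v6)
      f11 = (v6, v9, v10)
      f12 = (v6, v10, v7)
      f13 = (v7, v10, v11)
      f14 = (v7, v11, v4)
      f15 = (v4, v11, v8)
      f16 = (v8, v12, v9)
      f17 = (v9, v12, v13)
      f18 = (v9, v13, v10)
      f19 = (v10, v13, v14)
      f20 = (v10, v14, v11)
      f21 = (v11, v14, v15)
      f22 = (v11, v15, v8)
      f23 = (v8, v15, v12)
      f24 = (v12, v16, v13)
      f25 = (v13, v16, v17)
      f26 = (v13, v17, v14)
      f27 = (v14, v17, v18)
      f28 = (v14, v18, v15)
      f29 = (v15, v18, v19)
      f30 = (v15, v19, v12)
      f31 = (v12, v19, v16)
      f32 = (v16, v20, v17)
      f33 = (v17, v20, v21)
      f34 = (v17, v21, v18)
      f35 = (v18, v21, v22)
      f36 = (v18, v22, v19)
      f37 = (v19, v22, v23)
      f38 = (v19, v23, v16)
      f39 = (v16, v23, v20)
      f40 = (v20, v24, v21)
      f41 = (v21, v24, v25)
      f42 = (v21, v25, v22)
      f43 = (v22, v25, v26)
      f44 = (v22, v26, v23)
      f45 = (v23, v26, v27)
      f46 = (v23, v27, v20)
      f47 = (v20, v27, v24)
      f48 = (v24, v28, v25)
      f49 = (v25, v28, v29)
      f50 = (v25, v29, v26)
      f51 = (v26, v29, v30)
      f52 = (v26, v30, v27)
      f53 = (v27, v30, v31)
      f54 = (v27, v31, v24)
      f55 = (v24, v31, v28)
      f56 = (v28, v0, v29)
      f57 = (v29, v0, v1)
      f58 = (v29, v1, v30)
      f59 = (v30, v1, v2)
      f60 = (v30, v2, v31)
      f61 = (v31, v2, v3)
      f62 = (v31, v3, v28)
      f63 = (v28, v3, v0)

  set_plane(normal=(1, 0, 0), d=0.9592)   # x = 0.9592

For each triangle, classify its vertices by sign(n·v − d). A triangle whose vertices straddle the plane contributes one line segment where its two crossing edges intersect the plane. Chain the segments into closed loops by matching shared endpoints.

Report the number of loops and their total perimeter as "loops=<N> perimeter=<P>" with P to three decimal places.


Straddling triangles (20 of 64):
  (v2,v5,v6) [++-] → (0.9592, 0.9592, 0.196535)–(0.9592, 0.484686, 0)  len=0.5136
  (v2,v6,v3) [+-+] → (0.9592, 0.484686, 0)–(0.9592, 0.686042, -0.0834196)  len=0.2180
  (v3,v6,v7) [+-+] → (0.9592, 0.686042, -0.0834196)–(0.9592, 0.9592, -0.196535)  len=0.2957
  (v4,v8,v5) [+-+] → (0.9592, 1.78269, 0)–(0.9592, 1.36847, 0.414254)  len=0.5858
  (v5,v8,v9) [+--] → (0.9592, 1.36847, 0.414254)–(0.9592, 1.27272, 0.51)  len=0.1354
  (v5,v9,v6) [+--] → (0.9592, 1.27272, 0.51)–(0.9592, 0.9592, 0.196535)  len=0.4433
  (v6,v10,v7) [--+] → (0.9592, 1.17698, -0.414254)–(0.9592, 0.9592, -0.196535)  len=0.3079
  (v7,v10,v11) [+--] → (0.9592, 1.17698, -0.414254)–(0.9592, 1.27272, -0.51)  len=0.1354
  (v7,v11,v4) [+-+] → (0.9592, 1.27272, -0.51)–(0.9592, 1.59004, -0.192652)  len=0.4488
  (v4,v11,v8) [+--] → (0.9592, 1.59004, -0.192652)–(0.9592, 1.78269, 0)  len=0.2725
  (v24,v28,v25) [-+-] → (0.9592, -1.78269, 0)–(0.9592, -1.59004, 0.192652)  len=0.2725
  (v25,v28,v29) [-++] → (0.9592, -1.59004, 0.192652)–(0.9592, -1.27272, 0.51)  len=0.4488
  (v25,v29,v26) [-+-] → (0.9592, -1.27272, 0.51)–(0.9592, -1.17698, 0.414254)  len=0.1354
  (v26,v29,v30) [-+-] → (0.9592, -1.17698, 0.414254)–(0.9592, -0.9592, 0.196535)  len=0.3079
  (v27,v30,v31) [--+] → (0.9592, -0.9592, -0.196535)–(0.9592, -1.27272, -0.51)  len=0.4433
  (v27,v31,v24) [-+-] → (0.9592, -1.27272, -0.51)–(0.9592, -1.36847, -0.414254)  len=0.1354
  (v24,v31,v28) [-++] → (0.9592, -1.36847, -0.414254)–(0.9592, -1.78269, 0)  len=0.5858
  (v29,v1,v30) [++-] → (0.9592, -0.686042, 0.0834196)–(0.9592, -0.9592, 0.196535)  len=0.2957
  (v30,v1,v2) [-++] → (0.9592, -0.686042, 0.0834196)–(0.9592, -0.484686, 0)  len=0.2180
  (v30,v2,v31) [-++] → (0.9592, -0.484686, 0)–(0.9592, -0.9592, -0.196535)  len=0.5136

Chained into 2 loop(s):
  loop 1: 10 segments, perimeter = 3.3564
  loop 2: 10 segments, perimeter = 3.3564
Total perimeter = 6.713

loops=2 perimeter=6.713


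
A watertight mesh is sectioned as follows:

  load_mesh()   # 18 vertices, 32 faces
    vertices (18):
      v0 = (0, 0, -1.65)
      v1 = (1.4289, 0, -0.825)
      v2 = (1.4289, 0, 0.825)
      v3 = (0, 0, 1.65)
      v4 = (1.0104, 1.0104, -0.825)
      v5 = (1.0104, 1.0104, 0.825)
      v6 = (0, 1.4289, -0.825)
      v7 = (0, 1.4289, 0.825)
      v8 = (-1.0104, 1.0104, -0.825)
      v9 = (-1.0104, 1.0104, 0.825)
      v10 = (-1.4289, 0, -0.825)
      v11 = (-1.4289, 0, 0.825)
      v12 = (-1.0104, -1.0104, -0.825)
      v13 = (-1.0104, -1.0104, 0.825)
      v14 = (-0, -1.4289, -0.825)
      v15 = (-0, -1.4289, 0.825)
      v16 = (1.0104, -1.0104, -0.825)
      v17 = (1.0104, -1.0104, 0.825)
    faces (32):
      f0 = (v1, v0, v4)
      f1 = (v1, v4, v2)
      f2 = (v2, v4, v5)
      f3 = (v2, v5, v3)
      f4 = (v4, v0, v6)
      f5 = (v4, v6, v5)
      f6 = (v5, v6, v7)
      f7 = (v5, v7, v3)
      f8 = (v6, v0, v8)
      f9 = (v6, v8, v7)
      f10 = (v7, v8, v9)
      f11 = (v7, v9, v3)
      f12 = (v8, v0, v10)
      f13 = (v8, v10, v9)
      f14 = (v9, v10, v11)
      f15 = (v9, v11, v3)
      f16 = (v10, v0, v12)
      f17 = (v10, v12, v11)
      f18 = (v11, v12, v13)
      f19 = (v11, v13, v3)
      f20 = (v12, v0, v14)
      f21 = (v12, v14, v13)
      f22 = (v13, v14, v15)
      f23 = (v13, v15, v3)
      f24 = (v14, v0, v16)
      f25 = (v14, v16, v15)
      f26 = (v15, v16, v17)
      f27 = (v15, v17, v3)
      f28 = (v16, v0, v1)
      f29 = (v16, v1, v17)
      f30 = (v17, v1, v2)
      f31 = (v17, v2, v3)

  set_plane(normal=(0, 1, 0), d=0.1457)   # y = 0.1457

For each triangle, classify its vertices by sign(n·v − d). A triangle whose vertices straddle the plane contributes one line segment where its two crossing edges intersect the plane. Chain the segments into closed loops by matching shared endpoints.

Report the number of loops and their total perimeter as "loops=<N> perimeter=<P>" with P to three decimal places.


Straddling triangles (12 of 32):
  (v1,v0,v4) [--+] → (0.1457, 0.1457, -1.53103)–(1.36855, 0.1457, -0.825)  len=1.4120
  (v1,v4,v2) [-+-] → (1.36855, 0.1457, -0.825)–(1.36855, 0.1457, 0.587069)  len=1.4121
  (v2,v4,v5) [-++] → (1.36855, 0.1457, 0.587069)–(1.36855, 0.1457, 0.825)  len=0.2379
  (v2,v5,v3) [-+-] → (1.36855, 0.1457, 0.825)–(0.1457, 0.1457, 1.53103)  len=1.4120
  (v4,v0,v6) [+-+] → (0.1457, 0.1457, -1.53103)–(0, 0.1457, -1.56588)  len=0.1498
  (v5,v7,v3) [++-] → (0, 0.1457, 1.56588)–(0.1457, 0.1457, 1.53103)  len=0.1498
  (v6,v0,v8) [+-+] → (0, 0.1457, -1.56588)–(-0.1457, 0.1457, -1.53103)  len=0.1498
  (v7,v9,v3) [++-] → (-0.1457, 0.1457, 1.53103)–(0, 0.1457, 1.56588)  len=0.1498
  (v8,v0,v10) [+--] → (-0.1457, 0.1457, -1.53103)–(-1.36855, 0.1457, -0.825)  len=1.4120
  (v8,v10,v9) [+-+] → (-1.36855, 0.1457, -0.825)–(-1.36855, 0.1457, -0.587069)  len=0.2379
  (v9,v10,v11) [+--] → (-1.36855, 0.1457, -0.587069)–(-1.36855, 0.1457, 0.825)  len=1.4121
  (v9,v11,v3) [+--] → (-1.36855, 0.1457, 0.825)–(-0.1457, 0.1457, 1.53103)  len=1.4120

Chained into 1 loop(s):
  loop 1: 12 segments, perimeter = 9.5474
Total perimeter = 9.547

loops=1 perimeter=9.547


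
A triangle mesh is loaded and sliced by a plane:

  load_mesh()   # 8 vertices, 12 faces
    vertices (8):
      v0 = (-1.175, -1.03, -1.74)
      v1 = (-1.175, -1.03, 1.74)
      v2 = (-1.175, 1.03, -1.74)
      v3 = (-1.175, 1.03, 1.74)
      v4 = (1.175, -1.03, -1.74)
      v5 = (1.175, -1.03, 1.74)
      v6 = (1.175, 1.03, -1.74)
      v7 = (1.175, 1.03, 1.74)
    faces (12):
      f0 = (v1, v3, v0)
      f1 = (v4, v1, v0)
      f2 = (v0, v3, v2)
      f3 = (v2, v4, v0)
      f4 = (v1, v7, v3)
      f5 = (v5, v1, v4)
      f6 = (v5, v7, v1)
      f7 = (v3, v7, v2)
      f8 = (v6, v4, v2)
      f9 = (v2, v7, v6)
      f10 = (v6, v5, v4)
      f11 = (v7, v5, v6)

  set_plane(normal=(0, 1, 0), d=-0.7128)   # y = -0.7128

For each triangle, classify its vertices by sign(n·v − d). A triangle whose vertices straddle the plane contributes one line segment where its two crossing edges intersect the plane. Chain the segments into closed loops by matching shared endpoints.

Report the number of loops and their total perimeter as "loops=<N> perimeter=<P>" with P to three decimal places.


loops=1 perimeter=11.660

Straddling triangles (8 of 12):
  (v1,v3,v0) [-+-] → (-1.175, -0.7128, 1.74)–(-1.175, -0.7128, -1.20415)  len=2.9441
  (v0,v3,v2) [-++] → (-1.175, -0.7128, -1.20415)–(-1.175, -0.7128, -1.74)  len=0.5359
  (v2,v4,v0) [+--] → (0.813146, -0.7128, -1.74)–(-1.175, -0.7128, -1.74)  len=1.9881
  (v1,v7,v3) [-++] → (-0.813146, -0.7128, 1.74)–(-1.175, -0.7128, 1.74)  len=0.3619
  (v5,v7,v1) [-+-] → (1.175, -0.7128, 1.74)–(-0.813146, -0.7128, 1.74)  len=1.9881
  (v6,v4,v2) [+-+] → (1.175, -0.7128, -1.74)–(0.813146, -0.7128, -1.74)  len=0.3619
  (v6,v5,v4) [+--] → (1.175, -0.7128, 1.20415)–(1.175, -0.7128, -1.74)  len=2.9441
  (v7,v5,v6) [+-+] → (1.175, -0.7128, 1.74)–(1.175, -0.7128, 1.20415)  len=0.5359

Chained into 1 loop(s):
  loop 1: 8 segments, perimeter = 11.6600
Total perimeter = 11.660


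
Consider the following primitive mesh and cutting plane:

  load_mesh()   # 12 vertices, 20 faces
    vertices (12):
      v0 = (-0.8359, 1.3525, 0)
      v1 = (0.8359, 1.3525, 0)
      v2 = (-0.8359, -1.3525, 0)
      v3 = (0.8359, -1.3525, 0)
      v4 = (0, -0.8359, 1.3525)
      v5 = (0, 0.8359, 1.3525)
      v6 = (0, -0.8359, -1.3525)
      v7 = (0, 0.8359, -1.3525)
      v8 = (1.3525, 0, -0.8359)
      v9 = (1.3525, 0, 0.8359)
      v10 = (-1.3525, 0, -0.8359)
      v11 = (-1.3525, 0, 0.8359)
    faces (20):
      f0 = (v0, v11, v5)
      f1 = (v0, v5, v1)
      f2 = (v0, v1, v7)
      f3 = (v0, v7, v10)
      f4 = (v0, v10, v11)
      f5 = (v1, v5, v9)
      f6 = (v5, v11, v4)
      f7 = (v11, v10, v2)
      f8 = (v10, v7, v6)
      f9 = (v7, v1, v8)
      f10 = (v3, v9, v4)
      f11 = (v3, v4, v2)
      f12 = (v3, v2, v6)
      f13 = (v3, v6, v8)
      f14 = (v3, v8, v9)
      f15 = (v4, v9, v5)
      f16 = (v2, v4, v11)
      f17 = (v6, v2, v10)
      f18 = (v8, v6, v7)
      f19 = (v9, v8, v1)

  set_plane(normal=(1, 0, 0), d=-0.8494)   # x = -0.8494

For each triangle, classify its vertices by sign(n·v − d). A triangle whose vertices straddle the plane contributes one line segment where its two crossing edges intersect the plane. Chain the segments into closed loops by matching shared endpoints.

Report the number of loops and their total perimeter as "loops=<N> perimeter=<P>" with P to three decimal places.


loops=1 perimeter=7.023

Straddling triangles (8 of 20):
  (v0,v11,v5) [+-+] → (-0.8494, 1.31716, 0.0218441)–(-0.8494, 0.310936, 1.02806)  len=1.4230
  (v0,v7,v10) [++-] → (-0.8494, 0.310936, -1.02806)–(-0.8494, 1.31716, -0.0218441)  len=1.4230
  (v0,v10,v11) [+--] → (-0.8494, 1.31716, -0.0218441)–(-0.8494, 1.31716, 0.0218441)  len=0.0437
  (v5,v11,v4) [+-+] → (-0.8494, 0.310936, 1.02806)–(-0.8494, -0.310936, 1.02806)  len=0.6219
  (v11,v10,v2) [--+] → (-0.8494, -1.31716, -0.0218441)–(-0.8494, -1.31716, 0.0218441)  len=0.0437
  (v10,v7,v6) [-++] → (-0.8494, 0.310936, -1.02806)–(-0.8494, -0.310936, -1.02806)  len=0.6219
  (v2,v4,v11) [++-] → (-0.8494, -0.310936, 1.02806)–(-0.8494, -1.31716, 0.0218441)  len=1.4230
  (v6,v2,v10) [++-] → (-0.8494, -1.31716, -0.0218441)–(-0.8494, -0.310936, -1.02806)  len=1.4230

Chained into 1 loop(s):
  loop 1: 8 segments, perimeter = 7.0232
Total perimeter = 7.023


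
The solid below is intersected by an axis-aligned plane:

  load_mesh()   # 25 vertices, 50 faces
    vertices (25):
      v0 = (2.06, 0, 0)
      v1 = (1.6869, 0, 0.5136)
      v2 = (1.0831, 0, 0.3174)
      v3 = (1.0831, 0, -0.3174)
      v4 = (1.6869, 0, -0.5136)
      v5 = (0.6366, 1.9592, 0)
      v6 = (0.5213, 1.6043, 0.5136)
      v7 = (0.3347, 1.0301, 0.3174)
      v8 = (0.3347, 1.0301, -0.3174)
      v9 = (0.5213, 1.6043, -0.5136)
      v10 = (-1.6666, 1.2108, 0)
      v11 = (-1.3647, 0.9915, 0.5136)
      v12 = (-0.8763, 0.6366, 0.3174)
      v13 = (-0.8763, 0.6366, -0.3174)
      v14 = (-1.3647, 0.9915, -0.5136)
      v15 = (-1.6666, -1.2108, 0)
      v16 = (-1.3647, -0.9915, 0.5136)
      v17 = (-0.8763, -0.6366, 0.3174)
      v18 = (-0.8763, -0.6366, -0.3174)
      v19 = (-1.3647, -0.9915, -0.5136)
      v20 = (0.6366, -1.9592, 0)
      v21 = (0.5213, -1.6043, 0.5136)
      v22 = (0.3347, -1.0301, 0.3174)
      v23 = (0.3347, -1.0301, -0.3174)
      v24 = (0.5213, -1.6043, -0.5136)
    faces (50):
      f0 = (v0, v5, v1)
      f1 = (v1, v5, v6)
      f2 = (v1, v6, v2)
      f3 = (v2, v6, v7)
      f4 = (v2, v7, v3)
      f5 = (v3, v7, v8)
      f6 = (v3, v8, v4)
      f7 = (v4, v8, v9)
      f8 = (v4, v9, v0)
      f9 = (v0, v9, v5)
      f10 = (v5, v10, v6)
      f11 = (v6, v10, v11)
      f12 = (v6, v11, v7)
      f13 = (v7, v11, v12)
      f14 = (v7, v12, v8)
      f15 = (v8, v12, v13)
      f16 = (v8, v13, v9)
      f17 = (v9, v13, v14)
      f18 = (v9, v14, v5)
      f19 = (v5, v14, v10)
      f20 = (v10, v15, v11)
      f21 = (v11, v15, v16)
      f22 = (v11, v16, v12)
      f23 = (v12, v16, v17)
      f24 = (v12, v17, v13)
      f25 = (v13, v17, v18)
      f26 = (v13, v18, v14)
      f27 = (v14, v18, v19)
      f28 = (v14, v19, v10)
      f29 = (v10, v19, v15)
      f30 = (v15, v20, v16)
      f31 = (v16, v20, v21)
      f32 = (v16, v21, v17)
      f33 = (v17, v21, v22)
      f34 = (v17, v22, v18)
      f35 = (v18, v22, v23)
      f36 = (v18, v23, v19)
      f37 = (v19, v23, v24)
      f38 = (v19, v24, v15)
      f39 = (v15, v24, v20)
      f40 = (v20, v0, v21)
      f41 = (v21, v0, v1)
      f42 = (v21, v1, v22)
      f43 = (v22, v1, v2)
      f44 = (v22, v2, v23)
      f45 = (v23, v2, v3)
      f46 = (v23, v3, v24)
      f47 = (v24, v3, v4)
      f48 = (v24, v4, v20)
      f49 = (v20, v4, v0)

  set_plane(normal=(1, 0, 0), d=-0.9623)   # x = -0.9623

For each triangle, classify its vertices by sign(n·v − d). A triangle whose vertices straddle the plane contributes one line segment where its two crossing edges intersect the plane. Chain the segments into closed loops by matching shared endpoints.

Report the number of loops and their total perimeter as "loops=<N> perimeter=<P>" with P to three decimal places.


Straddling triangles (18 of 50):
  (v5,v10,v6) [+-+] → (-0.9623, 1.43965, 0)–(-0.9623, 1.33747, 0.165331)  len=0.1944
  (v6,v10,v11) [+--] → (-0.9623, 1.33747, 0.165331)–(-0.9623, 1.12225, 0.5136)  len=0.4094
  (v6,v11,v7) [+-+] → (-0.9623, 1.12225, 0.5136)–(-0.9623, 1.00064, 0.467142)  len=0.1302
  (v7,v11,v12) [+-+] → (-0.9623, 1.00064, 0.467142)–(-0.9623, 0.699093, 0.351948)  len=0.3228
  (v9,v13,v14) [++-] → (-0.9623, 0.699093, -0.351948)–(-0.9623, 1.12225, -0.5136)  len=0.4530
  (v9,v14,v5) [+-+] → (-0.9623, 1.12225, -0.5136)–(-0.9623, 1.18607, -0.410331)  len=0.1214
  (v5,v14,v10) [+--] → (-0.9623, 1.18607, -0.410331)–(-0.9623, 1.43965, 0)  len=0.4824
  (v11,v16,v12) [--+] → (-0.9623, 0.349916, 0.351948)–(-0.9623, 0.699093, 0.351948)  len=0.3492
  (v12,v16,v17) [+-+] → (-0.9623, 0.349916, 0.351948)–(-0.9623, -0.699093, 0.351948)  len=1.0490
  (v13,v18,v14) [++-] → (-0.9623, -0.349916, -0.351948)–(-0.9623, 0.699093, -0.351948)  len=1.0490
  (v14,v18,v19) [-+-] → (-0.9623, -0.349916, -0.351948)–(-0.9623, -0.699093, -0.351948)  len=0.3492
  (v15,v20,v16) [-+-] → (-0.9623, -1.43965, 0)–(-0.9623, -1.18607, 0.410331)  len=0.4824
  (v16,v20,v21) [-++] → (-0.9623, -1.18607, 0.410331)–(-0.9623, -1.12225, 0.5136)  len=0.1214
  (v16,v21,v17) [-++] → (-0.9623, -1.12225, 0.5136)–(-0.9623, -0.699093, 0.351948)  len=0.4530
  (v18,v23,v19) [++-] → (-0.9623, -1.00064, -0.467142)–(-0.9623, -0.699093, -0.351948)  len=0.3228
  (v19,v23,v24) [-++] → (-0.9623, -1.00064, -0.467142)–(-0.9623, -1.12225, -0.5136)  len=0.1302
  (v19,v24,v15) [-+-] → (-0.9623, -1.12225, -0.5136)–(-0.9623, -1.33747, -0.165331)  len=0.4094
  (v15,v24,v20) [-++] → (-0.9623, -1.33747, -0.165331)–(-0.9623, -1.43965, 0)  len=0.1944

Chained into 1 loop(s):
  loop 1: 18 segments, perimeter = 7.0234
Total perimeter = 7.023

loops=1 perimeter=7.023


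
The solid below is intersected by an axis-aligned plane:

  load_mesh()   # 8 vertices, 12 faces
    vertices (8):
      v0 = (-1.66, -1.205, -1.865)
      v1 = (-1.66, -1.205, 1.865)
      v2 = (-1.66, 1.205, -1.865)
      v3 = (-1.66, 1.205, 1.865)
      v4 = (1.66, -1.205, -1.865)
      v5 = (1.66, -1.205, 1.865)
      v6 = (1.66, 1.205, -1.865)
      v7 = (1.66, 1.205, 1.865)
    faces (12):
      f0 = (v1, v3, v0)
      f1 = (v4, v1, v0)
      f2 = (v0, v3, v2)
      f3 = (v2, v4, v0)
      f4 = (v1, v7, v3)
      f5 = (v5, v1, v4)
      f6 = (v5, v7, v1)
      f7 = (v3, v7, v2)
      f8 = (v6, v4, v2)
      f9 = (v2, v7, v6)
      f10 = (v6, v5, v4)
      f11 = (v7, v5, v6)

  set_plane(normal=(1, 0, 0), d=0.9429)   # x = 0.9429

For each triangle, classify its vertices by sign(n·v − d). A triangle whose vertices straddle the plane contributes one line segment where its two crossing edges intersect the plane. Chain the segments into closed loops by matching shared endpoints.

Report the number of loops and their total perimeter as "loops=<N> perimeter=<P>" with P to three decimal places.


Straddling triangles (8 of 12):
  (v4,v1,v0) [+--] → (0.9429, -1.205, -1.05934)–(0.9429, -1.205, -1.865)  len=0.8057
  (v2,v4,v0) [-+-] → (0.9429, -0.684455, -1.865)–(0.9429, -1.205, -1.865)  len=0.5205
  (v1,v7,v3) [-+-] → (0.9429, 0.684455, 1.865)–(0.9429, 1.205, 1.865)  len=0.5205
  (v5,v1,v4) [+-+] → (0.9429, -1.205, 1.865)–(0.9429, -1.205, -1.05934)  len=2.9243
  (v5,v7,v1) [++-] → (0.9429, 0.684455, 1.865)–(0.9429, -1.205, 1.865)  len=1.8895
  (v3,v7,v2) [-+-] → (0.9429, 1.205, 1.865)–(0.9429, 1.205, 1.05934)  len=0.8057
  (v6,v4,v2) [++-] → (0.9429, -0.684455, -1.865)–(0.9429, 1.205, -1.865)  len=1.8895
  (v2,v7,v6) [-++] → (0.9429, 1.205, 1.05934)–(0.9429, 1.205, -1.865)  len=2.9243

Chained into 1 loop(s):
  loop 1: 8 segments, perimeter = 12.2800
Total perimeter = 12.280

loops=1 perimeter=12.280


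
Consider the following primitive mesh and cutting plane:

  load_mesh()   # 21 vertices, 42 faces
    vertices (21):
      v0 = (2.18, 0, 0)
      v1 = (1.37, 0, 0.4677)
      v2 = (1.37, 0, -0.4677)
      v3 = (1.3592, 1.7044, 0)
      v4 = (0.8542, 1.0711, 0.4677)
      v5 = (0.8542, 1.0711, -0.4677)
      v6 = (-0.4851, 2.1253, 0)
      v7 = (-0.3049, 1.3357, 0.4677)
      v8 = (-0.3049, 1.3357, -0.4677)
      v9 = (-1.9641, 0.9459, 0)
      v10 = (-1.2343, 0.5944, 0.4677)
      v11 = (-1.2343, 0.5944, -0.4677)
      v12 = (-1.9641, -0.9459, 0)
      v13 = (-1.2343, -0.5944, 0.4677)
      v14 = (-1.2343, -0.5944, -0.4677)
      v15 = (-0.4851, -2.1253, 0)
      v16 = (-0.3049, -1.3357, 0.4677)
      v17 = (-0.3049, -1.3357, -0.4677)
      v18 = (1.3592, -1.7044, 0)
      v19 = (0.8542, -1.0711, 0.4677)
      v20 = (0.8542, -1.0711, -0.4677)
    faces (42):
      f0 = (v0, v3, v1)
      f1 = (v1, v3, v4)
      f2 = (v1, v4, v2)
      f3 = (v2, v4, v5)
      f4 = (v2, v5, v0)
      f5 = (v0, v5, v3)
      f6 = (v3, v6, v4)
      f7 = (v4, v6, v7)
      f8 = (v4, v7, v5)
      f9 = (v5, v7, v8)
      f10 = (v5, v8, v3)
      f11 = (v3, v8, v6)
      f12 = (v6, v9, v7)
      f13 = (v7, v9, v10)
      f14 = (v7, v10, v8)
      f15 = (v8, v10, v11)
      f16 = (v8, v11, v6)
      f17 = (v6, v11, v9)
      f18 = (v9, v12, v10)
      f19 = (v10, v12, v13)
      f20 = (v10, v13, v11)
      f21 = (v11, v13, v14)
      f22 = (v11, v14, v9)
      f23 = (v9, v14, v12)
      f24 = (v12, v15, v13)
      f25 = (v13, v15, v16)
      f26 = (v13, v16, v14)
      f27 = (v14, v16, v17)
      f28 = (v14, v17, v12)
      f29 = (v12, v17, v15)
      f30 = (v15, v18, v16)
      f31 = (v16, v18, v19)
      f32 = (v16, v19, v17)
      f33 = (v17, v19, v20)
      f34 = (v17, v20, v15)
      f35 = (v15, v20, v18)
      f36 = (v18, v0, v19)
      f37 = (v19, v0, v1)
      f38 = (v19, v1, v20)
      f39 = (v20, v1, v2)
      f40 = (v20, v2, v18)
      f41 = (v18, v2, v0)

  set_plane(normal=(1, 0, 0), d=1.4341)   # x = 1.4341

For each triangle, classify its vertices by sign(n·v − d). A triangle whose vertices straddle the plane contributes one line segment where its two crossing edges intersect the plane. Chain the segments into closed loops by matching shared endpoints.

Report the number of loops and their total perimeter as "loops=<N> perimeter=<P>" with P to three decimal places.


loops=1 perimeter=6.431

Straddling triangles (6 of 42):
  (v0,v3,v1) [+--] → (1.4341, 1.54887, 0)–(1.4341, 0, 0.430688)  len=1.6076
  (v2,v5,v0) [--+] → (1.4341, 0.602605, -0.26313)–(1.4341, 0, -0.430688)  len=0.6255
  (v0,v5,v3) [+--] → (1.4341, 0.602605, -0.26313)–(1.4341, 1.54887, 0)  len=0.9822
  (v18,v0,v19) [-+-] → (1.4341, -1.54887, 0)–(1.4341, -0.602605, 0.26313)  len=0.9822
  (v19,v0,v1) [-+-] → (1.4341, -0.602605, 0.26313)–(1.4341, 0, 0.430688)  len=0.6255
  (v18,v2,v0) [--+] → (1.4341, 0, -0.430688)–(1.4341, -1.54887, 0)  len=1.6076

Chained into 1 loop(s):
  loop 1: 6 segments, perimeter = 6.4305
Total perimeter = 6.431


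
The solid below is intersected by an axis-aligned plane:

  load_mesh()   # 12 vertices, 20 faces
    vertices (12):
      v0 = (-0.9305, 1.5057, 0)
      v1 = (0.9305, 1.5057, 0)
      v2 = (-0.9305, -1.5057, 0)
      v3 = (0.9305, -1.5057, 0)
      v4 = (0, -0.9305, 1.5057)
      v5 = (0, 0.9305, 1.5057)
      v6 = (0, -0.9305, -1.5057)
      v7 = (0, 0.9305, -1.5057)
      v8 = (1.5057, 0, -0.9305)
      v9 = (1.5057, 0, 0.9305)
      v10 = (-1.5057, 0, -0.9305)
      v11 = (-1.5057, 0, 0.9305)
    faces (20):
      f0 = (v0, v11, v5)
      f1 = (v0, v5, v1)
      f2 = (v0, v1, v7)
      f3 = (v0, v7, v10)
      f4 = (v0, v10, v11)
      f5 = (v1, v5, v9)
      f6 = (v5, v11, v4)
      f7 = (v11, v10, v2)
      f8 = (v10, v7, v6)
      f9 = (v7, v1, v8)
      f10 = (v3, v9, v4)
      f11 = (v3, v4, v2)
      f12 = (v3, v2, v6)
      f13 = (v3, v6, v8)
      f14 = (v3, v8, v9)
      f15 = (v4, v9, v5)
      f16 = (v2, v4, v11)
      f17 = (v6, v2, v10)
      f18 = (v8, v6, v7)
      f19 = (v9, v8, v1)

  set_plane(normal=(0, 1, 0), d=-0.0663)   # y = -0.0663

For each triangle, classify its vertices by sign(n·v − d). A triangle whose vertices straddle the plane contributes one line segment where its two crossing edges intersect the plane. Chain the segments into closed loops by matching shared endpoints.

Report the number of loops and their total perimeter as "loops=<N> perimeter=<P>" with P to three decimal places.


Straddling triangles (10 of 20):
  (v5,v11,v4) [++-] → (-1.39842, -0.0663, 0.971484)–(0, -0.0663, 1.5057)  len=1.4970
  (v11,v10,v2) [++-] → (-1.48037, -0.0663, -0.889528)–(-1.48037, -0.0663, 0.889528)  len=1.7791
  (v10,v7,v6) [++-] → (0, -0.0663, -1.5057)–(-1.39842, -0.0663, -0.971484)  len=1.4970
  (v3,v9,v4) [-+-] → (1.48037, -0.0663, 0.889528)–(1.39842, -0.0663, 0.971484)  len=0.1159
  (v3,v6,v8) [--+] → (1.39842, -0.0663, -0.971484)–(1.48037, -0.0663, -0.889528)  len=0.1159
  (v3,v8,v9) [-++] → (1.48037, -0.0663, -0.889528)–(1.48037, -0.0663, 0.889528)  len=1.7791
  (v4,v9,v5) [-++] → (1.39842, -0.0663, 0.971484)–(0, -0.0663, 1.5057)  len=1.4970
  (v2,v4,v11) [--+] → (-1.39842, -0.0663, 0.971484)–(-1.48037, -0.0663, 0.889528)  len=0.1159
  (v6,v2,v10) [--+] → (-1.48037, -0.0663, -0.889528)–(-1.39842, -0.0663, -0.971484)  len=0.1159
  (v8,v6,v7) [+-+] → (1.39842, -0.0663, -0.971484)–(0, -0.0663, -1.5057)  len=1.4970

Chained into 1 loop(s):
  loop 1: 10 segments, perimeter = 10.0097
Total perimeter = 10.010

loops=1 perimeter=10.010
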